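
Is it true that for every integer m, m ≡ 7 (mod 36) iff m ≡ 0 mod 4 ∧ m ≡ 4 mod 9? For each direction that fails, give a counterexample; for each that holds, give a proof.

Forward direction. This fails: m = 7 gives 7 ≡ 7 (mod 36) but 7 ≡ 3 (mod 4), so the conjunction on the right does not hold.

Converse. This fails: m = 4 satisfies both congruences on the right (4 ≡ 0 mod 4 and 4 ≡ 4 mod 9) yet 4 ≡ 4 (mod 36), not 7.

Neither direction holds.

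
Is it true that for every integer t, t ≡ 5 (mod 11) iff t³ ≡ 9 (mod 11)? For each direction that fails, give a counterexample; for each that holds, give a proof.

(⟹) This fails: take t = 5. Then 5 ≡ 5 (mod 11), but 5³ = 125 ≡ 4 (mod 11), not 9.

(⟸) This fails: take t = 4. Then 4³ = 64 ≡ 9 (mod 11), yet 4 ≡ 4 (mod 11), not 5.

(⇒) fails and (⇐) fails.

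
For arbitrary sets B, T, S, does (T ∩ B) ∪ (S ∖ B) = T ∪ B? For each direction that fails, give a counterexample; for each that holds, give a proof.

Neither inclusion holds.

(⊆) This inclusion fails. Take B = ∅, T = ∅, S = {1}; then 1 ∈ (T ∩ B) ∪ (S ∖ B) but 1 ∉ T ∪ B.

(⊇) This inclusion fails. Take B = {1}, T = ∅, S = ∅; then 1 ∈ T ∪ B but 1 ∉ (T ∩ B) ∪ (S ∖ B).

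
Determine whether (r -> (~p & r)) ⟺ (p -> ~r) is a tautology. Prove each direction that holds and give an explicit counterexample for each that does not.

Equivalent; both directions hold.

(⇒) Assume the antecedent. If r is true, the antecedent forces (r = T, p = F), and p -> ~r holds there. If r is false, p -> ~r reduces to true regardless of the other variables. Either way p -> ~r holds.

(⇐) Assume the antecedent. If r is true, the antecedent forces (r = T, p = F), and r -> (~p & r) holds there. If r is false, r -> (~p & r) reduces to true regardless of the other variables. Either way r -> (~p & r) holds.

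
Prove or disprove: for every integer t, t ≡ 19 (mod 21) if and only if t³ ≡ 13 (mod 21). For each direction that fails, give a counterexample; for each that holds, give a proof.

(⇒) holds; (⇐) fails.

(⇐) This fails: take t = 10. Then 10³ = 1000 ≡ 13 (mod 21), yet 10 ≡ 10 (mod 21), not 19.

(⇒) Suppose t ≡ 19 (mod 21). Write t = 21j + 19. Then (21j + 19)³ = 9261j³ + 25137j² + 22743j + 6859 = 21(441j³ + 1197j² + 1083j + 326) + 13, so t³ ≡ 13 (mod 21).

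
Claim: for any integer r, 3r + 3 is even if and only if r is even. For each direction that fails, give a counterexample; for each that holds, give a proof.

(⇒) fails and (⇐) fails.

Forward direction. This fails: r = 1 gives 3r + 3 = 6, which is even, but 1 is odd, not even.

Converse. This also fails: r = 6 is even, but 3r + 3 = 21 is odd, not even.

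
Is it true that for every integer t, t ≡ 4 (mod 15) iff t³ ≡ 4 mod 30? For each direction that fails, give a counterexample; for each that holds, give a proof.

Not equivalent: only (⇐) holds.

Forward direction. This fails: take t = 19. Then 19 ≡ 4 (mod 15), but 19³ = 6859 ≡ 19 (mod 30), not 4.

Converse. The residues r modulo 30 with r³ ≡ 4 (mod 30) are exactly {4}, and each is ≡ 4 (mod 15).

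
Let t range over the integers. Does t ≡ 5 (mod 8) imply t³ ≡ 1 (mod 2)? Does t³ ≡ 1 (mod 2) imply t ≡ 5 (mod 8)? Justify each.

Not equivalent: only (⇒) holds.

Forward direction. Suppose t ≡ 5 (mod 8). Then t³ ≡ 5³ = 125 (mod 8), and since 2 ∣ 8, also t³ ≡ 1 (mod 2).

Converse. This fails: take t = 1. Then 1³ = 1 ≡ 1 (mod 2), yet 1 ≡ 1 (mod 8), not 5.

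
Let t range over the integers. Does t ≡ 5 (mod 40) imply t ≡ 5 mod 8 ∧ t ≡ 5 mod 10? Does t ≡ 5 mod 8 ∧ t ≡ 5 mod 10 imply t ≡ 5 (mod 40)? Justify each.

Equivalent; both directions hold.

(→) Suppose t ≡ 5 (mod 40); write t = 40j + 5. Since 8 ∣ 40, reducing mod 8 gives t ≡ 5 (mod 8); since 10 ∣ 40, reducing mod 10 gives t ≡ 5 (mod 10).

(←) Conversely, if t ≡ 5 (mod 8) and t ≡ 5 (mod 10), then by the Chinese remainder theorem t ≡ 5 (mod 40). This is exactly t ≡ 5 (mod 40).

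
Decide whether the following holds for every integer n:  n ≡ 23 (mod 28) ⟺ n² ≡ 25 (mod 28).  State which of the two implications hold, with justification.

[⇒] Suppose n ≡ 23 (mod 28). Write n = 28j + 23. Then (28j + 23)² = 784j² + 1288j + 529 = 28(28j² + 46j + 18) + 25, so n² ≡ 25 (mod 28).

[⇐] This fails: take n = 5. Then 5² = 25 ≡ 25 (mod 28), yet 5 ≡ 5 (mod 28), not 23.

Only the forward direction holds.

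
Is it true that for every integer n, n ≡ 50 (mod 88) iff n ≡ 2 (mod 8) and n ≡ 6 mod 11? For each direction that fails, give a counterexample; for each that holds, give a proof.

Both directions hold; the statement is true.

(←) If n ≡ 2 (mod 8) and n ≡ 6 (mod 11), then by the Chinese remainder theorem n ≡ 50 (mod 88). This is exactly n ≡ 50 (mod 88).

(→) Suppose n ≡ 50 (mod 88); write n = 88j + 50. Since 8 ∣ 88, reducing mod 8 gives n ≡ 50 ≡ 2 (mod 8); since 11 ∣ 88, reducing mod 11 gives n ≡ 50 ≡ 6 (mod 11).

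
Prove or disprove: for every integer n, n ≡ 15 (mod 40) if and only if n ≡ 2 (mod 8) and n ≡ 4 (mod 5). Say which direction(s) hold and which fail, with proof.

(⇒) This fails: n = 15 gives 15 ≡ 15 (mod 40) but 15 ≡ 7 (mod 8), so the conjunction on the right does not hold.

(⇐) This fails: n = 34 satisfies both congruences on the right (34 ≡ 2 mod 8 and 34 ≡ 4 mod 5) yet 34 ≡ 34 (mod 40), not 15.

Neither implication holds.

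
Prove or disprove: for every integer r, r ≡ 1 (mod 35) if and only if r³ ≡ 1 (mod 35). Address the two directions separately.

(→) Suppose r ≡ 1 (mod 35). Write r = 35j + 1. Then (35j + 1)³ = 42875j³ + 3675j² + 105j + 1 = 35(1225j³ + 105j² + 3j) + 1, so r³ ≡ 1 (mod 35).

(←) This fails: take r = 11. Then 11³ = 1331 ≡ 1 (mod 35), yet 11 ≡ 11 (mod 35), not 1.

Only the forward implication holds.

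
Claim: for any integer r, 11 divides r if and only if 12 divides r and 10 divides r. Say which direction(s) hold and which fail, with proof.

[⇒] This fails: take r = 11. Certainly 11 ∣ 11, but 12 ∤ 11.

[⇐] This fails: take r = 60. Both 12 ∣ 60 and 10 ∣ 60, yet 60 is not a multiple of 11 (since 60 = 5·11 + 5), so 11 ∤ 60.

(⇒) fails and (⇐) fails.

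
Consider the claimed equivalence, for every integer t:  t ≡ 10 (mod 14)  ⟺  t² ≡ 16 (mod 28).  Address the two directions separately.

The forward direction holds; the converse fails.

(⟸) This fails: take t = 4. Then 4² = 16 ≡ 16 (mod 28), yet 4 ≡ 4 (mod 14), not 10.

(⟹) Suppose t ≡ 10 (mod 14). Working modulo 28, t ∈ {10, 24}; for each such r, r² ≡ 16 (mod 28).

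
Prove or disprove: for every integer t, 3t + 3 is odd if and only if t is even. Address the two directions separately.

Both implications hold.

(⇐) Suppose t is even; write t = 2j. Then 3t + 3 = 3·(2j) + 3 = 2·3j + 3, which is odd.

(⇒) Suppose 3t + 3 is odd. Since 3 is odd, 3t and t have the same parity, so 3t + 3 ≡ t + 3 (mod 2). As 3 is odd, 3t + 3 is odd exactly when t is even. Thus t is even.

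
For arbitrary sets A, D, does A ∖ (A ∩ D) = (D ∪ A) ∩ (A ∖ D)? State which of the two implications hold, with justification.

Both inclusions hold; the sets are equal.

Forward inclusion. Let x ∈ A ∖ (A ∩ D). Then x ∈ A and x ∉ D, from which x ∈ (D ∪ A) ∩ (A ∖ D).

Reverse inclusion. Let x ∈ (D ∪ A) ∩ (A ∖ D). Then x ∈ A and x ∉ D, from which x ∈ A ∖ (A ∩ D).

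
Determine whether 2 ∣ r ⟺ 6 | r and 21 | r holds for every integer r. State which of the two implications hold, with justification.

The forward direction fails; the converse holds.

(⇒) This fails: take r = 2. Certainly 2 ∣ 2, but 6 ∤ 2.

(⇐) Suppose 6 ∣ r and 21 ∣ r. Any common multiple of 6 and 21 is a multiple of their lcm; here lcm(6, 21) = 6·21/gcd(6, 21) = 126/3 = 42, so 42 ∣ r. Since 2 ∣ 42, it follows that 2 ∣ r.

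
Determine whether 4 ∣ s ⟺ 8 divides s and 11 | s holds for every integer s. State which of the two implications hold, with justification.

Only the reverse direction holds.

(⟹) This fails: take s = 4. Certainly 4 ∣ 4, but 8 ∤ 4.

(⟸) Suppose 8 ∣ s and 11 ∣ s. Any common multiple of 8 and 11 is a multiple of their lcm; here gcd(8, 11) = 1, so lcm(8, 11) = 8·11 = 88, so 88 ∣ s. Since 4 ∣ 88, it follows that 4 ∣ s.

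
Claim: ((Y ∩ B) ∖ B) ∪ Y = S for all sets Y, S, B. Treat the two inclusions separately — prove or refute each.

(⊆) This inclusion fails. Take Y = {1}, S = ∅, B = ∅; then 1 ∈ ((Y ∩ B) ∖ B) ∪ Y but 1 ∉ S.

(⊇) This inclusion fails. Take Y = ∅, S = {1}, B = ∅; then 1 ∈ S but 1 ∉ ((Y ∩ B) ∖ B) ∪ Y.

Both inclusions fail.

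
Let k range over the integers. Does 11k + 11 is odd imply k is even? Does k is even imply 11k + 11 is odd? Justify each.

Both implications hold.

(⇒) Suppose 11k + 11 is odd. Since 11 is odd, 11k and k have the same parity, so 11k + 11 ≡ k + 11 (mod 2). As 11 is odd, 11k + 11 is odd exactly when k is even. Thus k is even.

(⇐) Conversely, suppose k is even; write k = 2j. Then 11k + 11 = 11·(2j) + 11 = 2·11j + 11, which is odd.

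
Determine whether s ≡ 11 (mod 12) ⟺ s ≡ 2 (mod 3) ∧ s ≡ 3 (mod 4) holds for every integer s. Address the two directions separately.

[⇒] Suppose s ≡ 11 (mod 12); write s = 12j + 11. Since 3 ∣ 12, reducing mod 3 gives s ≡ 11 ≡ 2 (mod 3); since 4 ∣ 12, reducing mod 4 gives s ≡ 11 ≡ 3 (mod 4).

[⇐] Conversely, if s ≡ 2 (mod 3) and s ≡ 3 (mod 4), then by the Chinese remainder theorem s ≡ 11 (mod 12). This is exactly s ≡ 11 (mod 12).

The biconditional holds.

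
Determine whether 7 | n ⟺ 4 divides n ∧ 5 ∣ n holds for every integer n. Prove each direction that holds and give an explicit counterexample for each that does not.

Neither implication holds.

(⇒) This fails: take n = 7. Certainly 7 ∣ 7, but 4 ∤ 7.

(⇐) This fails: take n = 20. Both 4 ∣ 20 and 5 ∣ 20, yet 20 is not a multiple of 7 (since 20 = 2·7 + 6), so 7 ∤ 20.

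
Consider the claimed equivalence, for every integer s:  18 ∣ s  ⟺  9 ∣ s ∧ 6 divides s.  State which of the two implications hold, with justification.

(⟸) Suppose 9 ∣ s and 6 ∣ s. Any common multiple of 9 and 6 is a multiple of their lcm; here lcm(9, 6) = 9·6/gcd(9, 6) = 54/3 = 18, so 18 ∣ s.

(⟹) If 18 ∣ s, write s = 18q. Since 18 = 2·9, s = 9·(2q), so 9 ∣ s; and since 18 = 3·6, s = 6·(3q), so 6 ∣ s.

Both directions hold.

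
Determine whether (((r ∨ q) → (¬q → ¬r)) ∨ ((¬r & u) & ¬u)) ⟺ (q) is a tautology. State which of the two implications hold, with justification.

The forward direction fails; the converse holds.

[⇒] This fails. Under u = F, r = F, q = F, the left side is true but the right side is false.

[⇐] Assume the antecedent. If u is true, the antecedent forces (u = T, r = F, q = T) or (u = T, r = T, q = T), and the consequent holds there. If u is false, the antecedent forces (u = F, r = F, q = T) or (u = F, r = T, q = T), and the consequent holds there. Either way the consequent holds.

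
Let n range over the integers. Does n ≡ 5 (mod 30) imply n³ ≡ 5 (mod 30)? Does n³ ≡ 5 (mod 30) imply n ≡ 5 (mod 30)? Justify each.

(→) Suppose n ≡ 5 (mod 30). Write n = 30j + 5. Then (30j + 5)³ = 27000j³ + 13500j² + 2250j + 125 = 30(900j³ + 450j² + 75j + 4) + 5, so n³ ≡ 5 (mod 30).

(←) Conversely, suppose n³ ≡ 5 (mod 30). The only residue r in {0, …, 29} with r³ ≡ 5 (mod 30) is r = 5, so n ≡ 5 (mod 30).

The biconditional holds.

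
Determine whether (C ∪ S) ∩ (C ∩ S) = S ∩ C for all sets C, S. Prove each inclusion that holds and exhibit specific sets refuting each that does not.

Both inclusions hold; the sets are equal.

Forward inclusion. Let x ∈ (C ∪ S) ∩ (C ∩ S). Then x ∈ C ∩ S, from which x ∈ S ∩ C.

Reverse inclusion. Let x ∈ S ∩ C. Then x ∈ C ∩ S, from which x ∈ (C ∪ S) ∩ (C ∩ S).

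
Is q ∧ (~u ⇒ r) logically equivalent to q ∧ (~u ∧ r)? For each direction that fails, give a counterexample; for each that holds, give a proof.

(⟹) This fails. Under q = T, u = T, r = F, the left side is true but the right side is false.

(⟸) Assume the antecedent. If q is true, the antecedent forces (q = T, u = F, r = T), and q ∧ (~u ⇒ r) holds there. If q is false, the antecedent cannot hold. Either way q ∧ (~u ⇒ r) holds.

The forward direction fails; the converse holds.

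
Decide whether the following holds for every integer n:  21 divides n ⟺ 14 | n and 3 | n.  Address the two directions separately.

The forward direction fails; the converse holds.

Converse. Suppose 14 ∣ n and 3 ∣ n. Any common multiple of 14 and 3 is a multiple of their lcm; here gcd(14, 3) = 1, so lcm(14, 3) = 14·3 = 42, so 42 ∣ n. Since 21 ∣ 42, it follows that 21 ∣ n.

Forward direction. This fails: take n = 21. Certainly 21 ∣ 21, but 14 ∤ 21.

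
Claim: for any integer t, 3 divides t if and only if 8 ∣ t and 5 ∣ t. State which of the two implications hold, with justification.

[⇒] This fails: take t = 3. Certainly 3 ∣ 3, but 8 ∤ 3.

[⇐] This fails: take t = 40. Both 8 ∣ 40 and 5 ∣ 40, yet 40 is not a multiple of 3 (since 40 = 13·3 + 1), so 3 ∤ 40.

Both directions fail.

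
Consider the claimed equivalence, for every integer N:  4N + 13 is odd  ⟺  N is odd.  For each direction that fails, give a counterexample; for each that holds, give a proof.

(→) This fails: take N = 2. Then 4N + 13 = 21, which is odd, yet N = 2 is even, not odd.

(←) Suppose N is odd. Since 4 is even, 4N is even for every N, so 4N + 13 has the same parity as 13, which is odd. Hence 4N + 13 is odd.

Only the converse holds.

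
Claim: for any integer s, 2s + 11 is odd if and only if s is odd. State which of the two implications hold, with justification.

Only the reverse direction holds.

[⇐] Suppose s is odd. Since 2 is even, 2s is even for every s, so 2s + 11 has the same parity as 11, which is odd. Hence 2s + 11 is odd.

[⇒] This fails: take s = 4. Then 2s + 11 = 19, which is odd, yet s = 4 is even, not odd.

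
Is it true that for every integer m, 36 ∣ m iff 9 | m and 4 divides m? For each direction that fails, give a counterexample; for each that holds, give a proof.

Both implications hold.

(→) If 36 ∣ m, write m = 36q. Since 36 = 4·9, m = 9·(4q), so 9 ∣ m; and since 36 = 9·4, m = 4·(9q), so 4 ∣ m.

(←) Suppose 9 ∣ m and 4 ∣ m. Any common multiple of 9 and 4 is a multiple of their lcm; here gcd(9, 4) = 1, so lcm(9, 4) = 9·4 = 36, so 36 ∣ m.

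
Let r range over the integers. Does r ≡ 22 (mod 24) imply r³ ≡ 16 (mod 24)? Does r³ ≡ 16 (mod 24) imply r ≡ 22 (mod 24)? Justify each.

(⇒) holds; (⇐) fails.

(→) Suppose r ≡ 22 (mod 24). Write r = 24j + 22. Then (24j + 22)³ = 13824j³ + 38016j² + 34848j + 10648 = 24(576j³ + 1584j² + 1452j + 443) + 16, so r³ ≡ 16 (mod 24).

(←) This fails: take r = 4. Then 4³ = 64 ≡ 16 (mod 24), yet 4 ≡ 4 (mod 24), not 22.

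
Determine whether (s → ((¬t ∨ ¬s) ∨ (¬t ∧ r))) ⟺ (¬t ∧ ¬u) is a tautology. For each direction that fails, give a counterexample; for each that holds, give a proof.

(⟸) Assume the antecedent. If r is true, the antecedent forces (r = T, u = F, t = F, s = F) or (r = T, u = F, t = F, s = T), and s → ((¬t ∨ ¬s) ∨ (¬t ∧ r)) holds there. If r is false, the antecedent forces (r = F, u = F, t = F, s = F) or (r = F, u = F, t = F, s = T), and s → ((¬t ∨ ¬s) ∨ (¬t ∧ r)) holds there. Either way s → ((¬t ∨ ¬s) ∨ (¬t ∧ r)) holds.

(⟹) This fails. Under r = F, u = T, t = F, s = F, the left side is true but the right side is false.

(⇒) fails; (⇐) holds.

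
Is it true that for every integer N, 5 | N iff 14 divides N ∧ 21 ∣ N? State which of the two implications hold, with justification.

Both directions fail.

(⟹) This fails: take N = 5. Certainly 5 ∣ 5, but 14 ∤ 5.

(⟸) This fails: take N = 42. Both 14 ∣ 42 and 21 ∣ 42, yet 42 is not a multiple of 5 (since 42 = 8·5 + 2), so 5 ∤ 42.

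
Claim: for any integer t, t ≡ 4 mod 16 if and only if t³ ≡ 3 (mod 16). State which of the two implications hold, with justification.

(⇒) This fails: take t = 4. Then 4 ≡ 4 (mod 16), but 4³ = 64 ≡ 0 (mod 16), not 3.

(⇐) This fails: take t = 11. Then 11³ = 1331 ≡ 3 (mod 16), yet 11 ≡ 11 (mod 16), not 4.

Both directions fail.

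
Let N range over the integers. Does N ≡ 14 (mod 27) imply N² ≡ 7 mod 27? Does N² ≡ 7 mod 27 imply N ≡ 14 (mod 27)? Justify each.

Forward direction. Suppose N ≡ 14 (mod 27). Write N = 27j + 14. Then (27j + 14)² = 729j² + 756j + 196 = 27(27j² + 28j + 7) + 7, so N² ≡ 7 (mod 27).

Converse. This fails: take N = 13. Then 13² = 169 ≡ 7 (mod 27), yet 13 ≡ 13 (mod 27), not 14.

Only the forward direction holds.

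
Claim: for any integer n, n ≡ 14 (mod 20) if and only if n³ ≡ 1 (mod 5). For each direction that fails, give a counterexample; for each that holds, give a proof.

(⇒) fails and (⇐) fails.

(⇒) This fails: take n = 14. Then 14 ≡ 14 (mod 20), but 14³ = 2744 ≡ 4 (mod 5), not 1.

(⇐) This fails: take n = 1. Then 1³ = 1 ≡ 1 (mod 5), yet 1 ≡ 1 (mod 20), not 14.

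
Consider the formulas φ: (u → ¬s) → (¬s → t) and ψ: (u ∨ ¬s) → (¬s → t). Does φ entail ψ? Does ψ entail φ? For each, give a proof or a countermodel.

[⇒] Assume the antecedent. If s is true, (u ∨ ¬s) → (¬s → t) reduces to true regardless of the other variables. If s is false, the antecedent forces (u = F, s = F, t = T) or (u = T, s = F, t = T), and (u ∨ ¬s) → (¬s → t) holds there. Either way (u ∨ ¬s) → (¬s → t) holds.

[⇐] Assume the antecedent. If s is true, (u → ¬s) → (¬s → t) reduces to true regardless of the other variables. If s is false, the antecedent forces (u = F, s = F, t = T) or (u = T, s = F, t = T), and (u → ¬s) → (¬s → t) holds there. Either way (u → ¬s) → (¬s → t) holds.

Both directions hold.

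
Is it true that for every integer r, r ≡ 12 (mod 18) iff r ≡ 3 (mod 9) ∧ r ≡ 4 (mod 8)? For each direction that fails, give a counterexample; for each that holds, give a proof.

[⇐] If r ≡ 3 (mod 9) and r ≡ 4 (mod 8), then by the Chinese remainder theorem r ≡ 12 (mod 72). Since 12 ≡ 12 (mod 18) and 18 ∣ 72, we get r ≡ 12 (mod 18).

[⇒] This fails: r = 48 gives 48 ≡ 12 (mod 18) but 48 ≡ 0 (mod 8), so the conjunction on the right does not hold.

Only the reverse direction holds.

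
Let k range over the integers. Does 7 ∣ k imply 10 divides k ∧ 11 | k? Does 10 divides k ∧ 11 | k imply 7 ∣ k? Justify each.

Forward direction. This fails: take k = 7. Certainly 7 ∣ 7, but 10 ∤ 7.

Converse. This fails: take k = 110. Both 10 ∣ 110 and 11 ∣ 110, yet 110 is not a multiple of 7 (since 110 = 15·7 + 5), so 7 ∤ 110.

(⇒) fails and (⇐) fails.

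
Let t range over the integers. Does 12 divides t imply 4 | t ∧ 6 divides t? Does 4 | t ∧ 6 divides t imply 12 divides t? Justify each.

Equivalent; both directions hold.

(←) Suppose 4 ∣ t and 6 ∣ t. Any common multiple of 4 and 6 is a multiple of their lcm; here lcm(4, 6) = 4·6/gcd(4, 6) = 24/2 = 12, so 12 ∣ t.

(→) If 12 ∣ t, write t = 12q. Since 12 = 3·4, t = 4·(3q), so 4 ∣ t; and since 12 = 2·6, t = 6·(2q), so 6 ∣ t.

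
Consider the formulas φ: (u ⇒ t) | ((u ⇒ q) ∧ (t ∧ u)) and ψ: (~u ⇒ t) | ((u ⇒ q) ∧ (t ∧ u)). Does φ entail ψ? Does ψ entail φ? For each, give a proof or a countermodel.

Forward direction. This fails. Under q = F, u = F, t = F, the left side is true but the right side is false.

Converse. This fails. Under q = F, u = T, t = F, the left side is false but the right side is true.

Neither direction holds.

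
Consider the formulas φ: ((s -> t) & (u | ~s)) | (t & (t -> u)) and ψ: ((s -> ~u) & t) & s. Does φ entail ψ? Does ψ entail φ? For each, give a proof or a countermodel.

Forward direction. This fails. Under s = F, u = F, t = F, the left side is true but the right side is false.

Converse. This fails. Under s = T, u = F, t = T, the left side is false but the right side is true.

Neither implication holds.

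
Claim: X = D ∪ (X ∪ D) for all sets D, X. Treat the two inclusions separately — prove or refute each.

(⊇) This inclusion fails. Take D = {1}, X = ∅; then 1 ∈ D ∪ (X ∪ D) but 1 ∉ X.

(⊆) Let x ∈ X. Then either x ∈ X and x ∉ D; or x ∈ D ∩ X. In each case x ∈ D ∪ (X ∪ D), so X ⊆ D ∪ (X ∪ D).

The sets are not equal: only the forward inclusion holds.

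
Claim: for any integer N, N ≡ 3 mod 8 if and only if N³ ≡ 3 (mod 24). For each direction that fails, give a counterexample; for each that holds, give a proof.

Only the reverse direction holds.

Forward direction. This fails: take N = 11. Then 11 ≡ 3 (mod 8), but 11³ = 1331 ≡ 11 (mod 24), not 3.

Converse. The residues r modulo 24 with r³ ≡ 3 (mod 24) are exactly {3}, and each is ≡ 3 (mod 8).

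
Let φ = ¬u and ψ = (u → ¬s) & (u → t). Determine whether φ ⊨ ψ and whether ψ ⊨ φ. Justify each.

The forward direction holds; the converse fails.

(→) Assume the antecedent. If t is true, the antecedent forces (t = T, u = F, s = F) or (t = T, u = F, s = T), and (u → ¬s) & (u → t) holds there. If t is false, the antecedent forces (t = F, u = F, s = F) or (t = F, u = F, s = T), and (u → ¬s) & (u → t) holds there. Either way (u → ¬s) & (u → t) holds.

(←) This fails. Under t = T, u = T, s = F, the left side is false but the right side is true.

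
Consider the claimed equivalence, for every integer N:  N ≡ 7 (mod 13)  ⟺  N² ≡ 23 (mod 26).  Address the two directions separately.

Neither direction holds.

(⟹) This fails: take N = 20. Then 20 ≡ 7 (mod 13), but 20² = 400 ≡ 10 (mod 26), not 23.

(⟸) This fails: take N = 19. Then 19² = 361 ≡ 23 (mod 26), yet 19 ≡ 6 (mod 13), not 7.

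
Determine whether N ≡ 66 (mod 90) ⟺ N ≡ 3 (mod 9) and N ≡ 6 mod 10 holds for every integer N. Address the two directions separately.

The biconditional holds.

(⇒) Suppose N ≡ 66 (mod 90); write N = 90j + 66. Since 9 ∣ 90, reducing mod 9 gives N ≡ 66 ≡ 3 (mod 9); since 10 ∣ 90, reducing mod 10 gives N ≡ 66 ≡ 6 (mod 10).

(⇐) Conversely, if N ≡ 3 (mod 9) and N ≡ 6 (mod 10), then by the Chinese remainder theorem N ≡ 66 (mod 90). This is exactly N ≡ 66 (mod 90).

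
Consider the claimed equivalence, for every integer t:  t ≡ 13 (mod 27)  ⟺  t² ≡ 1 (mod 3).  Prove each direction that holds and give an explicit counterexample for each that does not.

(→) Suppose t ≡ 13 (mod 27). Then t² ≡ 13² = 169 (mod 27), and since 3 ∣ 27, also t² ≡ 1 (mod 3).

(←) This fails: take t = 1. Then 1² = 1 ≡ 1 (mod 3), yet 1 ≡ 1 (mod 27), not 13.

Only the forward direction holds.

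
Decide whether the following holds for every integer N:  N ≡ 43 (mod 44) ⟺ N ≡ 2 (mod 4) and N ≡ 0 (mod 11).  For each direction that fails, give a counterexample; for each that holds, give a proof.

Both directions fail.

[⇒] This fails: N = 43 gives 43 ≡ 43 (mod 44) but 43 ≡ 3 (mod 4), so the conjunction on the right does not hold.

[⇐] This fails: N = 22 satisfies both congruences on the right (22 ≡ 2 mod 4 and 22 ≡ 0 mod 11) yet 22 ≡ 22 (mod 44), not 43.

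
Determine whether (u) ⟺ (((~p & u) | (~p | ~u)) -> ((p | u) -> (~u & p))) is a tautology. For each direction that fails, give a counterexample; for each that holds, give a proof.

Neither implication holds.

Forward direction. This fails. Under u = T, p = F, the left side is true but the right side is false.

Converse. This fails. Under u = F, p = F, the left side is false but the right side is true.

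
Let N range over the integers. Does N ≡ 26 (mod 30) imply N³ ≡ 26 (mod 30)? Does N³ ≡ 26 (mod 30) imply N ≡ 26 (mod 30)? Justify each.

[⇒] Suppose N ≡ 26 (mod 30). Write N = 30j + 26. Then (30j + 26)³ = 27000j³ + 70200j² + 60840j + 17576 = 30(900j³ + 2340j² + 2028j + 585) + 26, so N³ ≡ 26 (mod 30).

[⇐] Conversely, suppose N³ ≡ 26 (mod 30). The only residue r in {0, …, 29} with r³ ≡ 26 (mod 30) is r = 26, so N ≡ 26 (mod 30).

Both directions hold; the statement is true.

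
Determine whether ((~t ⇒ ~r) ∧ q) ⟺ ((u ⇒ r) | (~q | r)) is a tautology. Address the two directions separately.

(⇒) fails and (⇐) fails.

Forward direction. This fails. Under t = F, q = T, u = T, r = F, the left side is true but the right side is false.

Converse. This fails. Under t = F, q = F, u = F, r = F, the left side is false but the right side is true.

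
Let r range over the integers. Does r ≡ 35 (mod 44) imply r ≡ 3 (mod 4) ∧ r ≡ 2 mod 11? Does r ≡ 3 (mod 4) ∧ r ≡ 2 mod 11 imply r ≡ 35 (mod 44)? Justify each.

(→) Suppose r ≡ 35 (mod 44); write r = 44j + 35. Since 4 ∣ 44, reducing mod 4 gives r ≡ 35 ≡ 3 (mod 4); since 11 ∣ 44, reducing mod 11 gives r ≡ 35 ≡ 2 (mod 11).

(←) Conversely, if r ≡ 3 (mod 4) and r ≡ 2 (mod 11), then by the Chinese remainder theorem r ≡ 35 (mod 44). This is exactly r ≡ 35 (mod 44).

Both directions hold; the statement is true.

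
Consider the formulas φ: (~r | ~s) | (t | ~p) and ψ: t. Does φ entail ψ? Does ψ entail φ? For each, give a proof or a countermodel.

Not equivalent: only (⇐) holds.

Forward direction. This fails. Under p = F, r = F, s = F, t = F, the left side is true but the right side is false.

Converse. Assume the antecedent. If t is true, (~r | ~s) | (t | ~p) reduces to true regardless of the other variables. If t is false, the antecedent cannot hold. Either way (~r | ~s) | (t | ~p) holds.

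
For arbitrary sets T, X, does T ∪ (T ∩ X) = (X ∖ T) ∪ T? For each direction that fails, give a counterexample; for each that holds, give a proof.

Only the forward inclusion holds.

(⟹) Let x ∈ T ∪ (T ∩ X). Then either x ∈ T and x ∉ X; or x ∈ T ∩ X. In each case x ∈ (X ∖ T) ∪ T, so T ∪ (T ∩ X) ⊆ (X ∖ T) ∪ T.

(⟸) This inclusion fails. Take T = ∅, X = {1}; then 1 ∈ (X ∖ T) ∪ T but 1 ∉ T ∪ (T ∩ X).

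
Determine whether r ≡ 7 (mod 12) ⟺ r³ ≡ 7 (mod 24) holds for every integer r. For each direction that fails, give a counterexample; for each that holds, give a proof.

Only the reverse direction holds.

(⇒) This fails: take r = 19. Then 19 ≡ 7 (mod 12), but 19³ = 6859 ≡ 19 (mod 24), not 7.

(⇐) Conversely, the residues r modulo 24 with r³ ≡ 7 (mod 24) are exactly {7}, and each is ≡ 7 (mod 12).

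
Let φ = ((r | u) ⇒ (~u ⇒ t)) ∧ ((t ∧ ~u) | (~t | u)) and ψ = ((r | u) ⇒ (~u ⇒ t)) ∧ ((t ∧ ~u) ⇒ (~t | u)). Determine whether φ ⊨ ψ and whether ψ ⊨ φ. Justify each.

The forward direction fails; the converse holds.

Converse. Assume the antecedent. If r is true, the antecedent forces (r = T, u = T, t = F) or (r = T, u = T, t = T), and the consequent holds there. If r is false, the consequent reduces to true regardless of the other variables. Either way the consequent holds.

Forward direction. This fails. Under r = F, u = F, t = T, the left side is true but the right side is false.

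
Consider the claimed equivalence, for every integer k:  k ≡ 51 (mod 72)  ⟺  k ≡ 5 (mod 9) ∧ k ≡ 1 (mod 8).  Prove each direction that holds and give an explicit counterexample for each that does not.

Neither direction holds.

(→) This fails: k = 51 gives 51 ≡ 51 (mod 72) but 51 ≡ 6 (mod 9), so the conjunction on the right does not hold.

(←) This fails: k = 41 satisfies both congruences on the right (41 ≡ 5 mod 9 and 41 ≡ 1 mod 8) yet 41 ≡ 41 (mod 72), not 51.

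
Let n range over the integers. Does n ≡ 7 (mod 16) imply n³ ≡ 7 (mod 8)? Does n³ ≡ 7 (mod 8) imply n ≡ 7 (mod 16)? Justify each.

(⇒) Suppose n ≡ 7 (mod 16). Then n³ ≡ 7³ = 343 (mod 16), and since 8 ∣ 16, also n³ ≡ 7 (mod 8).

(⇐) This fails: take n = 15. Then 15³ = 3375 ≡ 7 (mod 8), yet 15 ≡ 15 (mod 16), not 7.

Only the forward implication holds.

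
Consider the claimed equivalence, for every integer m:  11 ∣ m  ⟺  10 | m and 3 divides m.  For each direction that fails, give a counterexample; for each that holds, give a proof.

Neither direction holds.

(⇒) This fails: take m = 11. Certainly 11 ∣ 11, but 10 ∤ 11.

(⇐) This fails: take m = 30. Both 10 ∣ 30 and 3 ∣ 30, yet 30 is not a multiple of 11 (since 30 = 2·11 + 8), so 11 ∤ 30.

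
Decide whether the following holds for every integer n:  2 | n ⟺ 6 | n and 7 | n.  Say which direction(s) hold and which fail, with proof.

Forward direction. This fails: take n = 2. Certainly 2 ∣ 2, but 6 ∤ 2.

Converse. Suppose 6 ∣ n and 7 ∣ n. Any common multiple of 6 and 7 is a multiple of their lcm; here gcd(6, 7) = 1, so lcm(6, 7) = 6·7 = 42, so 42 ∣ n. Since 2 ∣ 42, it follows that 2 ∣ n.

Only the converse holds.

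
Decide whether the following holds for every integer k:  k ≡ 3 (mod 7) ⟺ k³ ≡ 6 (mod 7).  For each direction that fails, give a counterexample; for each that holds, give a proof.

Only the forward direction holds.

(⇒) Suppose k ≡ 3 (mod 7). Write k = 7j + 3. Then (7j + 3)³ = 343j³ + 441j² + 189j + 27 = 7(49j³ + 63j² + 27j + 3) + 6, so k³ ≡ 6 (mod 7).

(⇐) This fails: take k = 5. Then 5³ = 125 ≡ 6 (mod 7), yet 5 ≡ 5 (mod 7), not 3.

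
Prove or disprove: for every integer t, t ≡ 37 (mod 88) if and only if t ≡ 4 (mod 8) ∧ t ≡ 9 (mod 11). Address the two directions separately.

Neither direction holds.

(⟹) This fails: t = 37 gives 37 ≡ 37 (mod 88) but 37 ≡ 5 (mod 8), so the conjunction on the right does not hold.

(⟸) This fails: t = 20 satisfies both congruences on the right (20 ≡ 4 mod 8 and 20 ≡ 9 mod 11) yet 20 ≡ 20 (mod 88), not 37.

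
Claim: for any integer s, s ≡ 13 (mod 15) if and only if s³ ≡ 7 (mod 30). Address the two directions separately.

Only the converse holds.

(⇐) The residues r modulo 30 with r³ ≡ 7 (mod 30) are exactly {13}, and each is ≡ 13 (mod 15).

(⇒) This fails: take s = 28. Then 28 ≡ 13 (mod 15), but 28³ = 21952 ≡ 22 (mod 30), not 7.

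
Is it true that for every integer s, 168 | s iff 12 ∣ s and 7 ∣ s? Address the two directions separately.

The forward direction holds; the converse fails.

Forward direction. If 168 ∣ s, write s = 168q. Since 168 = 14·12, s = 12·(14q), so 12 ∣ s; and since 168 = 24·7, s = 7·(24q), so 7 ∣ s.

Converse. This fails: take s = 84. Both 12 ∣ 84 and 7 ∣ 84, yet 84 is not a multiple of 168 (since 84 = 0·168 + 84), so 168 ∤ 84.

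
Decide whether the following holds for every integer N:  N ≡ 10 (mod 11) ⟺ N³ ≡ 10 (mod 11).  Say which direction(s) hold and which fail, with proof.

(⟹) Suppose N ≡ 10 (mod 11). Write N = 11j + 10. Then (11j + 10)³ = 1331j³ + 3630j² + 3300j + 1000 = 11(121j³ + 330j² + 300j + 90) + 10, so N³ ≡ 10 (mod 11).

(⟸) Conversely, suppose N³ ≡ 10 (mod 11). The only residue r in {0, …, 10} with r³ ≡ 10 (mod 11) is r = 10, so N ≡ 10 (mod 11).

The biconditional holds.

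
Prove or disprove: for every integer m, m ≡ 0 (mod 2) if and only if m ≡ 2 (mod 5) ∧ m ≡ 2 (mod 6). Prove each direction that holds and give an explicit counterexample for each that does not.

(⇒) This fails: m = 0 gives 0 ≡ 0 (mod 2) but 0 ≡ 0 (mod 5), so the conjunction on the right does not hold.

(⇐) Conversely, if m ≡ 2 (mod 5) and m ≡ 2 (mod 6), then by the Chinese remainder theorem m ≡ 2 (mod 30). Since 2 ≡ 0 (mod 2) and 2 ∣ 30, we get m ≡ 0 (mod 2).

(⇒) fails; (⇐) holds.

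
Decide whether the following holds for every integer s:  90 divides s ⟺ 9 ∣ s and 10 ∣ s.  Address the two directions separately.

[⇒] If 90 ∣ s, write s = 90q. Since 90 = 10·9, s = 9·(10q), so 9 ∣ s; and since 90 = 9·10, s = 10·(9q), so 10 ∣ s.

[⇐] Suppose 9 ∣ s and 10 ∣ s. Any common multiple of 9 and 10 is a multiple of their lcm; here gcd(9, 10) = 1, so lcm(9, 10) = 9·10 = 90, so 90 ∣ s.

The biconditional holds.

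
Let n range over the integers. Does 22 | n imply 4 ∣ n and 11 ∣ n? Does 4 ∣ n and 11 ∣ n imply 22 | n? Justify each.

(→) This fails: take n = 22. Certainly 22 ∣ 22, but 4 ∤ 22.

(←) Suppose 4 ∣ n and 11 ∣ n. Any common multiple of 4 and 11 is a multiple of their lcm; here gcd(4, 11) = 1, so lcm(4, 11) = 4·11 = 44, so 44 ∣ n. Since 22 ∣ 44, it follows that 22 ∣ n.

Only the reverse direction holds.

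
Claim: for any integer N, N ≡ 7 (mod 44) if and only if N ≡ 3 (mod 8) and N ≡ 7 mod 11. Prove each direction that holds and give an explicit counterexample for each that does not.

The forward direction fails; the converse holds.

Forward direction. This fails: N = 7 gives 7 ≡ 7 (mod 44) but 7 ≡ 7 (mod 8), so the conjunction on the right does not hold.

Converse. If N ≡ 3 (mod 8) and N ≡ 7 (mod 11), then by the Chinese remainder theorem N ≡ 51 (mod 88). Since 51 ≡ 7 (mod 44) and 44 ∣ 88, we get N ≡ 7 (mod 44).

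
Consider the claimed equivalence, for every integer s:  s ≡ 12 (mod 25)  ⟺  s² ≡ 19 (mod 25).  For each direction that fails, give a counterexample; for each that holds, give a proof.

(⇒) Suppose s ≡ 12 (mod 25). Write s = 25j + 12. Then (25j + 12)² = 625j² + 600j + 144 = 25(25j² + 24j + 5) + 19, so s² ≡ 19 (mod 25).

(⇐) This fails: take s = 13. Then 13² = 169 ≡ 19 (mod 25), yet 13 ≡ 13 (mod 25), not 12.

Only the forward implication holds.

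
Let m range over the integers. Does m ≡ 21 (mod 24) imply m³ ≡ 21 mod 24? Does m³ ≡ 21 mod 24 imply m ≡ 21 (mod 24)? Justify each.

[⇒] Suppose m ≡ 21 (mod 24). Write m = 24j + 21. Then (24j + 21)³ = 13824j³ + 36288j² + 31752j + 9261 = 24(576j³ + 1512j² + 1323j + 385) + 21, so m³ ≡ 21 (mod 24).

[⇐] Conversely, suppose m³ ≡ 21 (mod 24). The only residue r in {0, …, 23} with r³ ≡ 21 (mod 24) is r = 21, so m ≡ 21 (mod 24).

Both directions hold.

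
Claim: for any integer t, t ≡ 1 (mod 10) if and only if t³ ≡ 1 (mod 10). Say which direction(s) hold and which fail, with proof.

(⟹) Suppose t ≡ 1 (mod 10). Write t = 10j + 1. Then (10j + 1)³ = 1000j³ + 300j² + 30j + 1 = 10(100j³ + 30j² + 3j) + 1, so t³ ≡ 1 (mod 10).

(⟸) Conversely, suppose t³ ≡ 1 (mod 10). The only residue r in {0, …, 9} with r³ ≡ 1 (mod 10) is r = 1, so t ≡ 1 (mod 10).

Equivalent; both directions hold.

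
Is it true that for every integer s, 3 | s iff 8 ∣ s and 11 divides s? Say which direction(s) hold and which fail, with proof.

Neither direction holds.

[⇒] This fails: take s = 3. Certainly 3 ∣ 3, but 8 ∤ 3.

[⇐] This fails: take s = 88. Both 8 ∣ 88 and 11 ∣ 88, yet 88 is not a multiple of 3 (since 88 = 29·3 + 1), so 3 ∤ 88.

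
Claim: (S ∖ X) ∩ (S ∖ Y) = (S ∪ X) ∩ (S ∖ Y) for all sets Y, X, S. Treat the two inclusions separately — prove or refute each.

The sets are not equal: only the forward inclusion holds.

Reverse inclusion. This inclusion fails. Take Y = ∅, X = {1}, S = {1}; then 1 ∈ (S ∪ X) ∩ (S ∖ Y) but 1 ∉ (S ∖ X) ∩ (S ∖ Y).

Forward inclusion. Let x ∈ (S ∖ X) ∩ (S ∖ Y). Then x ∈ S and x ∉ Y, X, from which x ∈ (S ∪ X) ∩ (S ∖ Y).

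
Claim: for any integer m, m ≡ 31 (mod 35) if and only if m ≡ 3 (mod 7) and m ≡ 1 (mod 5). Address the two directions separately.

[⇒] Suppose m ≡ 31 (mod 35); write m = 35j + 31. Since 7 ∣ 35, reducing mod 7 gives m ≡ 31 ≡ 3 (mod 7); since 5 ∣ 35, reducing mod 5 gives m ≡ 31 ≡ 1 (mod 5).

[⇐] Conversely, if m ≡ 3 (mod 7) and m ≡ 1 (mod 5), then by the Chinese remainder theorem m ≡ 31 (mod 35). This is exactly m ≡ 31 (mod 35).

Both directions hold.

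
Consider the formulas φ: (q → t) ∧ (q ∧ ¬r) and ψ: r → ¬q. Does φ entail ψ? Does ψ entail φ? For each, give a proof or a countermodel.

Only the forward implication holds.

Forward direction. Assume the antecedent. If t is true, the antecedent forces (t = T, r = F, q = T), and r → ¬q holds there. If t is false, the antecedent cannot hold. Either way r → ¬q holds.

Converse. This fails. Under t = F, r = F, q = F, the left side is false but the right side is true.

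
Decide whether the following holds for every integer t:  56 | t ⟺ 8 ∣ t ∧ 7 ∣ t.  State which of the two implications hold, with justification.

(→) If 56 ∣ t, write t = 56q. Since 56 = 7·8, t = 8·(7q), so 8 ∣ t; and since 56 = 8·7, t = 7·(8q), so 7 ∣ t.

(←) Suppose 8 ∣ t and 7 ∣ t. Any common multiple of 8 and 7 is a multiple of their lcm; here gcd(8, 7) = 1, so lcm(8, 7) = 8·7 = 56, so 56 ∣ t.

Both implications hold.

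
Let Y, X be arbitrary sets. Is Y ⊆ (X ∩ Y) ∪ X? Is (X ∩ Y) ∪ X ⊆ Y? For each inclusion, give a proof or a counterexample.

Forward inclusion. This inclusion fails. Take Y = {1}, X = ∅; then 1 ∈ Y but 1 ∉ (X ∩ Y) ∪ X.

Reverse inclusion. This inclusion fails. Take Y = ∅, X = {1}; then 1 ∈ (X ∩ Y) ∪ X but 1 ∉ Y.

(⊆) fails and (⊇) fails.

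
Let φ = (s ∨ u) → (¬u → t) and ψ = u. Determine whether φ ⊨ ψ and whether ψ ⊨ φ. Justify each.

Only the converse holds.

[⇐] Assume the antecedent. If t is true, (s ∨ u) → (¬u → t) reduces to true regardless of the other variables. If t is false, the antecedent forces (t = F, s = F, u = T) or (t = F, s = T, u = T), and (s ∨ u) → (¬u → t) holds there. Either way (s ∨ u) → (¬u → t) holds.

[⇒] This fails. Under t = F, s = F, u = F, the left side is true but the right side is false.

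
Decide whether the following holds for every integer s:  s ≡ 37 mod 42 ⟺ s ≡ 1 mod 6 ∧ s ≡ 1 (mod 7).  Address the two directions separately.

Both directions fail.

(→) This fails: s = 37 gives 37 ≡ 37 (mod 42) but 37 ≡ 2 (mod 7), so the conjunction on the right does not hold.

(←) This fails: s = 1 satisfies both congruences on the right (1 ≡ 1 mod 6 and 1 ≡ 1 mod 7) yet 1 ≡ 1 (mod 42), not 37.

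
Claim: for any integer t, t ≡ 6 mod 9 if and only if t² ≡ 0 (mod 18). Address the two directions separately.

Neither direction holds.

(⟹) This fails: take t = 15. Then 15 ≡ 6 (mod 9), but 15² = 225 ≡ 9 (mod 18), not 0.

(⟸) This fails: take t = 0. Then 0² = 0 ≡ 0 (mod 18), yet 0 ≡ 0 (mod 9), not 6.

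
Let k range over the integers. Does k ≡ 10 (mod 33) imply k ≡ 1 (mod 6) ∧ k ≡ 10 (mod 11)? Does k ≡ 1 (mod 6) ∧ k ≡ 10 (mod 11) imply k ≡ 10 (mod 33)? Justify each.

(⇒) fails; (⇐) holds.

(⇒) This fails: k = 10 gives 10 ≡ 10 (mod 33) but 10 ≡ 4 (mod 6), so the conjunction on the right does not hold.

(⇐) Conversely, if k ≡ 1 (mod 6) and k ≡ 10 (mod 11), then by the Chinese remainder theorem k ≡ 43 (mod 66). Since 43 ≡ 10 (mod 33) and 33 ∣ 66, we get k ≡ 10 (mod 33).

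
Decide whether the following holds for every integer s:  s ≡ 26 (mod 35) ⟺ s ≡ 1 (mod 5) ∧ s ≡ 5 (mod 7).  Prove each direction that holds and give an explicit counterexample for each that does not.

(⟹) Suppose s ≡ 26 (mod 35); write s = 35j + 26. Since 5 ∣ 35, reducing mod 5 gives s ≡ 26 ≡ 1 (mod 5); since 7 ∣ 35, reducing mod 7 gives s ≡ 26 ≡ 5 (mod 7).

(⟸) Conversely, if s ≡ 1 (mod 5) and s ≡ 5 (mod 7), then by the Chinese remainder theorem s ≡ 26 (mod 35). This is exactly s ≡ 26 (mod 35).

Equivalent; both directions hold.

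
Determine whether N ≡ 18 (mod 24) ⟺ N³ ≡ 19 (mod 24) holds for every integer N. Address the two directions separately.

(⇒) This fails: take N = 18. Then 18 ≡ 18 (mod 24), but 18³ = 5832 ≡ 0 (mod 24), not 19.

(⇐) This fails: take N = 19. Then 19³ = 6859 ≡ 19 (mod 24), yet 19 ≡ 19 (mod 24), not 18.

Neither direction holds.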